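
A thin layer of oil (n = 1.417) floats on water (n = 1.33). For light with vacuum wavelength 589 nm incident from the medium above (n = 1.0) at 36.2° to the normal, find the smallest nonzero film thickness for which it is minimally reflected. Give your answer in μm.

Top surface (1.0 → 1.417): reflection off a higher-index medium gives a half-wave phase shift.
Ray reflecting at the bottom interface goes from n = 1.417 toward n = 1.33: no phase shift.
Exactly one π shift → a net half-wave offset.
So the condition for destructive reflection is 2 n t cos θ_r = m λ.
Snell's law: 1.0 sin 36.2° = 1.417 sin θ_r → sin θ_r = 0.417, cos θ_r = 0.909.
Minimum nonzero at m = 1: t = λ / (2 n cos θ_r) = 589 / (2 × 1.417 × 0.909) = 229 nm.

0.229 μm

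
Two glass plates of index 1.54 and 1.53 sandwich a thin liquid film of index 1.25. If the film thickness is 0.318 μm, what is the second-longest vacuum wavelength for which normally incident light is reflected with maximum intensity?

530 nm

Ray reflecting at the top interface goes from n = 1.54 toward n = 1.25: no phase shift.
Ray reflecting at the bottom interface goes from n = 1.25 toward n = 1.53: a half-wave phase shift.
Exactly one π shift → a net half-wave offset.
For bright reflection here: 2 n t = (m + ½) λ.
λ = 2 n t / (m + ½). The second-longest wavelength is m = 1: λ = 2 × 1.25 × 318 / 1.50 = 530 nm.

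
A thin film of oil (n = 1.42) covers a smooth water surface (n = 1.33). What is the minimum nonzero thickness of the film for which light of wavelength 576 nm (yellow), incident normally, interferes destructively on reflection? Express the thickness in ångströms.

At the upper boundary (n = 1.0 to n = 1.42) the reflected ray undergoes a half-wave phase shift.
Ray reflecting at the bottom interface goes from n = 1.42 toward n = 1.33: no phase shift.
Net: one phase inversion between the two reflected rays.
So the condition for destructive reflection is 2 n t = m λ.
Minimum nonzero at m = 1: t = λ / (2 n) = 576 / (2 × 1.42) = 203 nm.

2028 Å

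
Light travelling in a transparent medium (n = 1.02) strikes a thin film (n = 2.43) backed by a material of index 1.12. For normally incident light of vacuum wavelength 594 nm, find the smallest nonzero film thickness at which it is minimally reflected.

122 nm

At the upper boundary (n = 1.02 to n = 2.43) the reflected ray undergoes a half-wave phase shift.
Ray reflecting at the bottom interface goes from n = 2.43 toward n = 1.12: no phase shift.
Exactly one π shift → a net half-wave offset.
So the condition for destructive reflection is 2 n t = m λ.
Minimum nonzero at m = 1: t = λ / (2 n) = 594 / (2 × 2.43) = 122 nm.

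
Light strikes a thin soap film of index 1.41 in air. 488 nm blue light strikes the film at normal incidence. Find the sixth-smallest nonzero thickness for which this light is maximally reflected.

Ray reflecting at the top interface goes from n = 1.0 toward n = 1.41: a half-wave phase shift.
Bottom surface (1.41 → 1.0): reflection off a lower-index medium gives no phase shift.
Net: one phase inversion between the two reflected rays.
For bright reflection here: 2 n t = (m + ½) λ.
The sixth-smallest nonzero thickness corresponds to m = 5: t = (m + ½) λ / (2 n) = 5.50 × 488 / (2 × 1.41) = 952 nm.

952 nm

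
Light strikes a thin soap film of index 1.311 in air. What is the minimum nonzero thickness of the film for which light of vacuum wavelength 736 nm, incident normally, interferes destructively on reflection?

At the upper boundary (n = 1.0 to n = 1.311) the reflected ray undergoes a half-wave phase shift.
Ray reflecting at the bottom interface goes from n = 1.311 toward n = 1.0: no phase shift.
Exactly one π shift → a net half-wave offset.
With one net inversion, destructive interference in reflection requires 2 n t = m λ.
Minimum nonzero at m = 1: t = λ / (2 n) = 736 / (2 × 1.311) = 281 nm.

281 nm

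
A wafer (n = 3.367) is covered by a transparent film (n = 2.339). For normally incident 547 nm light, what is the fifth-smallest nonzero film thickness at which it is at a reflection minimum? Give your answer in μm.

Top surface (1.0 → 2.339): reflection off a higher-index medium gives a half-wave phase shift.
Bottom surface (2.339 → 3.367): reflection off a higher-index medium gives a half-wave phase shift.
Net: no relative phase inversion (both shifts match).
For minimum reflection here: 2 n t = (m + ½) λ.
The fifth-smallest nonzero thickness corresponds to m = 4: t = (m + ½) λ / (2 n) = 4.50 × 547 / (2 × 2.339) = 526 nm.

0.526 μm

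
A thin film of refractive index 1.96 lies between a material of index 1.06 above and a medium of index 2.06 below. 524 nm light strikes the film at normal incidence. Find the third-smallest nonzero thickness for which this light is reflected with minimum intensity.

Top surface (1.06 → 1.96): reflection off a higher-index medium gives a half-wave phase shift.
Bottom surface (1.96 → 2.06): reflection off a higher-index medium gives a half-wave phase shift.
Net: no relative phase inversion (both shifts match).
For dark reflection here: 2 n t = (m + ½) λ.
The third-smallest nonzero thickness corresponds to m = 2: t = (m + ½) λ / (2 n) = 2.50 × 524 / (2 × 1.96) = 334 nm.

334 nm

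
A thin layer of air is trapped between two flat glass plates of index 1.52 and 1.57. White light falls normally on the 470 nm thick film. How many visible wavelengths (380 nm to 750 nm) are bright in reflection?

Ray reflecting at the top interface goes from n = 1.52 toward n = 1.0: no phase shift.
At the lower boundary (n = 1.0 to n = 1.57) the reflected ray undergoes a half-wave phase shift.
The two reflections differ by half a wavelength.
For bright reflection here: 2 n t = (m + ½) λ.
λ = 2 n t / (m + ½) = 940 / (m + ½) nm.
m=0: 1880 nm (IR); m=1: 627 nm (visible); m=2: 376 nm (UV).

1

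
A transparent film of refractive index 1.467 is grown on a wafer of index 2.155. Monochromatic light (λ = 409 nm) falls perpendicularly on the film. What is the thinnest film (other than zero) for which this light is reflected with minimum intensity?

69.7 nm

Ray reflecting at the top interface goes from n = 1.0 toward n = 1.467: a half-wave phase shift.
Bottom surface (1.467 → 2.155): reflection off a higher-index medium gives a half-wave phase shift.
Net: no relative phase inversion (both shifts match).
So the condition for destructive reflection is 2 n t = (m + ½) λ.
Minimum at m = 0: t = λ / (4 n) = 409 / (4 × 1.467) = 69.7 nm.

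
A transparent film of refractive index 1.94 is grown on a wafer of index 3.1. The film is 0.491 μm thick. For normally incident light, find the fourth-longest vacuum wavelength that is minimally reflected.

At the upper boundary (n = 1.0 to n = 1.94) the reflected ray undergoes a half-wave phase shift.
At the lower boundary (n = 1.94 to n = 3.1) the reflected ray undergoes a half-wave phase shift.
Zero or two π shifts → no net half-wave offset.
So the condition for destructive reflection is 2 n t = (m + ½) λ.
λ = 2 n t / (m + ½). The fourth-longest wavelength is m = 3: λ = 2 × 1.94 × 491 / 3.50 = 544 nm.

544 nm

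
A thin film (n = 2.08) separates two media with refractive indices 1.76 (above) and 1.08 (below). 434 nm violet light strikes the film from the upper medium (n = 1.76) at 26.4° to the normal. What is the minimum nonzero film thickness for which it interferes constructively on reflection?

Top surface (1.76 → 2.08): reflection off a higher-index medium gives a half-wave phase shift.
At the lower boundary (n = 2.08 to n = 1.08) the reflected ray undergoes no phase shift.
Exactly one π shift → a net half-wave offset.
With one net inversion, constructive interference in reflection requires 2 n t cos θ_r = (m + ½) λ.
Snell's law: 1.76 sin 26.4° = 2.08 sin θ_r → sin θ_r = 0.376, cos θ_r = 0.927.
Minimum at m = 0: t = λ / (4 n cos θ_r) = 434 / (4 × 2.08 × 0.927) = 56.3 nm.

56.3 nm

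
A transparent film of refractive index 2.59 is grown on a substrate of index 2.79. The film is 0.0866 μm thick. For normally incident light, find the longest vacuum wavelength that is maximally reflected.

449 nm

Ray reflecting at the top interface goes from n = 1.0 toward n = 2.59: a half-wave phase shift.
At the lower boundary (n = 2.59 to n = 2.79) the reflected ray undergoes a half-wave phase shift.
Net: no relative phase inversion (both shifts match).
For strong reflection here: 2 n t = m λ.
λ = 2 n t / m. The longest wavelength is m = 1: λ = 2 × 2.59 × 86.6 / 1.00 = 449 nm.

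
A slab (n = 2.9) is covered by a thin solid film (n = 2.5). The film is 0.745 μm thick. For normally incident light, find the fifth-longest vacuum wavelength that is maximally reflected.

Top surface (1.0 → 2.5): reflection off a higher-index medium gives a half-wave phase shift.
At the lower boundary (n = 2.5 to n = 2.9) the reflected ray undergoes a half-wave phase shift.
Net: no relative phase inversion (both shifts match).
So the condition for constructive reflection is 2 n t = m λ.
λ = 2 n t / m. The fifth-longest wavelength is m = 5: λ = 2 × 2.5 × 745 / 5.00 = 745 nm.

745 nm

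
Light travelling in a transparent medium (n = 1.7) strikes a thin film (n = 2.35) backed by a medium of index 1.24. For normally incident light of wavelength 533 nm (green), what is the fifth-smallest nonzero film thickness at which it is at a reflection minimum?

567 nm

Ray reflecting at the top interface goes from n = 1.7 toward n = 2.35: a half-wave phase shift.
Bottom surface (2.35 → 1.24): reflection off a lower-index medium gives no phase shift.
Net: one phase inversion between the two reflected rays.
So the condition for destructive reflection is 2 n t = m λ.
The fifth-smallest nonzero thickness corresponds to m = 5: t = m λ / (2 n) = 5.00 × 533 / (2 × 2.35) = 567 nm.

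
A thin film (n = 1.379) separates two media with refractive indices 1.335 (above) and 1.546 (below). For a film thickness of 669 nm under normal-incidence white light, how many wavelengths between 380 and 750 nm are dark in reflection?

3

Ray reflecting at the top interface goes from n = 1.335 toward n = 1.379: a half-wave phase shift.
Ray reflecting at the bottom interface goes from n = 1.379 toward n = 1.546: a half-wave phase shift.
Net: no relative phase inversion (both shifts match).
With no net inversion, destructive interference in reflection requires 2 n t = (m + ½) λ.
λ = 2 n t / (m + ½) = 1845 / (m + ½) nm.
m=1: 1230 nm (IR); m=2: 738 nm (visible); m=3: 527 nm (visible); m=4: 410 nm (visible); m=5: 335 nm (UV).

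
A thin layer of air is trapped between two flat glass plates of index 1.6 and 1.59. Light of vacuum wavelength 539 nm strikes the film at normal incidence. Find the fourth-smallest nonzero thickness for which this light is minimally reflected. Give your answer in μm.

At the upper boundary (n = 1.6 to n = 1.0) the reflected ray undergoes no phase shift.
Bottom surface (1.0 → 1.59): reflection off a higher-index medium gives a half-wave phase shift.
The two reflections differ by half a wavelength.
For dark reflection here: 2 n t = m λ.
The fourth-smallest nonzero thickness corresponds to m = 4: t = m λ / (2 n) = 4.00 × 539 / (2 × 1.0) = 1078 nm.

1.08 μm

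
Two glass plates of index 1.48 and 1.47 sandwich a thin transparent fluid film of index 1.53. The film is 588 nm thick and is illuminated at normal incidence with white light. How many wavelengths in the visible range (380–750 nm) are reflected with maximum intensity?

Ray reflecting at the top interface goes from n = 1.48 toward n = 1.53: a half-wave phase shift.
Bottom surface (1.53 → 1.47): reflection off a lower-index medium gives no phase shift.
The two reflections differ by half a wavelength.
So the condition for constructive reflection is 2 n t = (m + ½) λ.
λ = 2 n t / (m + ½) = 1799 / (m + ½) nm.
m=1: 1200 nm (IR); m=2: 720 nm (visible); m=3: 514 nm (visible); m=4: 400 nm (visible); m=5: 327 nm (UV).

3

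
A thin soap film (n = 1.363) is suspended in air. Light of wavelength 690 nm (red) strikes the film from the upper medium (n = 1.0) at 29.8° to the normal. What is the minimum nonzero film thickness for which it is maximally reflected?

At the upper boundary (n = 1.0 to n = 1.363) the reflected ray undergoes a half-wave phase shift.
Bottom surface (1.363 → 1.0): reflection off a lower-index medium gives no phase shift.
Net: one phase inversion between the two reflected rays.
For maximum reflection here: 2 n t cos θ_r = (m + ½) λ.
Snell's law: 1.0 sin 29.8° = 1.363 sin θ_r → sin θ_r = 0.365, cos θ_r = 0.931.
Minimum at m = 0: t = λ / (4 n cos θ_r) = 690 / (4 × 1.363 × 0.931) = 136 nm.

136 nm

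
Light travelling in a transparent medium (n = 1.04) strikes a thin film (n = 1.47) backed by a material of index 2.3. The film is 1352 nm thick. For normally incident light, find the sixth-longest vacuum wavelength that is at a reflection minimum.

Top surface (1.04 → 1.47): reflection off a higher-index medium gives a half-wave phase shift.
At the lower boundary (n = 1.47 to n = 2.3) the reflected ray undergoes a half-wave phase shift.
Net: no relative phase inversion (both shifts match).
So the condition for destructive reflection is 2 n t = (m + ½) λ.
λ = 2 n t / (m + ½). The sixth-longest wavelength is m = 5: λ = 2 × 1.47 × 1352 / 5.50 = 723 nm.

723 nm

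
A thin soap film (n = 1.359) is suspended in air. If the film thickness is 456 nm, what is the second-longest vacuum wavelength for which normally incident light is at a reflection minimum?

620 nm

At the upper boundary (n = 1.0 to n = 1.359) the reflected ray undergoes a half-wave phase shift.
Bottom surface (1.359 → 1.0): reflection off a lower-index medium gives no phase shift.
The two reflections differ by half a wavelength.
So the condition for destructive reflection is 2 n t = m λ.
λ = 2 n t / m. The second-longest wavelength is m = 2: λ = 2 × 1.359 × 456 / 2.00 = 620 nm.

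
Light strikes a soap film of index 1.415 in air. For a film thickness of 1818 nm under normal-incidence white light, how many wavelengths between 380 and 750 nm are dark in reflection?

7

Ray reflecting at the top interface goes from n = 1.0 toward n = 1.415: a half-wave phase shift.
Bottom surface (1.415 → 1.0): reflection off a lower-index medium gives no phase shift.
Net: one phase inversion between the two reflected rays.
For weak reflection here: 2 n t = m λ.
λ = 2 n t / m = 5145 / m nm.
m=6: 857 nm (IR); m=7: 735 nm (visible); m=8: 643 nm (visible); m=9: 572 nm (visible); m=10: 514 nm (visible); m=11: 468 nm (visible); m=12: 429 nm (visible); m=13: 396 nm (visible); m=14: 367 nm (UV).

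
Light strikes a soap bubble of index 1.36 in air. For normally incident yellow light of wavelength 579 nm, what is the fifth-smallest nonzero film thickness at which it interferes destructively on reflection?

At the upper boundary (n = 1.0 to n = 1.36) the reflected ray undergoes a half-wave phase shift.
At the lower boundary (n = 1.36 to n = 1.0) the reflected ray undergoes no phase shift.
Net: one phase inversion between the two reflected rays.
So the condition for destructive reflection is 2 n t = m λ.
The fifth-smallest nonzero thickness corresponds to m = 5: t = m λ / (2 n) = 5.00 × 579 / (2 × 1.36) = 1064 nm.

1064 nm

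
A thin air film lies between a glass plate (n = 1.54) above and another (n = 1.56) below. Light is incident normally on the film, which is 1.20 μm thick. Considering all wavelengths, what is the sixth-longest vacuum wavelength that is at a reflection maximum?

436 nm

Top surface (1.54 → 1.0): reflection off a lower-index medium gives no phase shift.
At the lower boundary (n = 1.0 to n = 1.56) the reflected ray undergoes a half-wave phase shift.
Exactly one π shift → a net half-wave offset.
So the condition for constructive reflection is 2 n t = (m + ½) λ.
λ = 2 n t / (m + ½). The sixth-longest wavelength is m = 5: λ = 2 × 1.0 × 1200 / 5.50 = 436 nm.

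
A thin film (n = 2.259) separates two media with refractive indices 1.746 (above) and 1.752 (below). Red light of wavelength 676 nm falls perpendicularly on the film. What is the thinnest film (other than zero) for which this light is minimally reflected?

Top surface (1.746 → 2.259): reflection off a higher-index medium gives a half-wave phase shift.
Bottom surface (2.259 → 1.752): reflection off a lower-index medium gives no phase shift.
Exactly one π shift → a net half-wave offset.
So the condition for destructive reflection is 2 n t = m λ.
Minimum nonzero at m = 1: t = λ / (2 n) = 676 / (2 × 2.259) = 150 nm.

150 nm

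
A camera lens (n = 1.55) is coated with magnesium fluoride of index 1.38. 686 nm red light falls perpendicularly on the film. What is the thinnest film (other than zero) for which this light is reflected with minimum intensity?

At the upper boundary (n = 1.0 to n = 1.38) the reflected ray undergoes a half-wave phase shift.
Bottom surface (1.38 → 1.55): reflection off a higher-index medium gives a half-wave phase shift.
The two reflections carry the same phase change, so no net offset.
For minimum reflection here: 2 n t = (m + ½) λ.
Minimum at m = 0: t = λ / (4 n) = 686 / (4 × 1.38) = 124 nm.

124 nm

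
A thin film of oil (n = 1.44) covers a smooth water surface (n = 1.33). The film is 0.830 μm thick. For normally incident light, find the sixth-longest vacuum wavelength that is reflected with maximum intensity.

At the upper boundary (n = 1.0 to n = 1.44) the reflected ray undergoes a half-wave phase shift.
Ray reflecting at the bottom interface goes from n = 1.44 toward n = 1.33: no phase shift.
Net: one phase inversion between the two reflected rays.
With one net inversion, constructive interference in reflection requires 2 n t = (m + ½) λ.
λ = 2 n t / (m + ½). The sixth-longest wavelength is m = 5: λ = 2 × 1.44 × 830 / 5.50 = 435 nm.

435 nm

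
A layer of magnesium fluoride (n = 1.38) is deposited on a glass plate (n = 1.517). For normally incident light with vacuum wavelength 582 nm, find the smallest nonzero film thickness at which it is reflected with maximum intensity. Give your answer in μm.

0.211 μm

Top surface (1.0 → 1.38): reflection off a higher-index medium gives a half-wave phase shift.
Bottom surface (1.38 → 1.517): reflection off a higher-index medium gives a half-wave phase shift.
The two reflections carry the same phase change, so no net offset.
With no net inversion, constructive interference in reflection requires 2 n t = m λ.
Minimum nonzero at m = 1: t = λ / (2 n) = 582 / (2 × 1.38) = 211 nm.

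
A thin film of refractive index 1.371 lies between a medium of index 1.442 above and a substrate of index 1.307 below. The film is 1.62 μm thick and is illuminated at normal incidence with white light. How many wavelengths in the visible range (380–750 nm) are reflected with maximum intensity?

Ray reflecting at the top interface goes from n = 1.442 toward n = 1.371: no phase shift.
Ray reflecting at the bottom interface goes from n = 1.371 toward n = 1.307: no phase shift.
The two reflections carry the same phase change, so no net offset.
With no net inversion, constructive interference in reflection requires 2 n t = m λ.
λ = 2 n t / m = 4442 / m nm.
m=5: 888 nm (IR); m=6: 740 nm (visible); m=7: 635 nm (visible); m=8: 555 nm (visible); m=9: 494 nm (visible); m=10: 444 nm (visible); m=11: 404 nm (visible); m=12: 370 nm (UV).

6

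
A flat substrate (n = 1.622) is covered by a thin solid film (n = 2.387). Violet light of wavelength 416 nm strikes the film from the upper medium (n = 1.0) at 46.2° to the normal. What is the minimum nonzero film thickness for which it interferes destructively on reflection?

91.4 nm

Top surface (1.0 → 2.387): reflection off a higher-index medium gives a half-wave phase shift.
At the lower boundary (n = 2.387 to n = 1.622) the reflected ray undergoes no phase shift.
Net: one phase inversion between the two reflected rays.
With one net inversion, destructive interference in reflection requires 2 n t cos θ_r = m λ.
Snell's law: 1.0 sin 46.2° = 2.387 sin θ_r → sin θ_r = 0.302, cos θ_r = 0.953.
Minimum nonzero at m = 1: t = λ / (2 n cos θ_r) = 416 / (2 × 2.387 × 0.953) = 91.4 nm.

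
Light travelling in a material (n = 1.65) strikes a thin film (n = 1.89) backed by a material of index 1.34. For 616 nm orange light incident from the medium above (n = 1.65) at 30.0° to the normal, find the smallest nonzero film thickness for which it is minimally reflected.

Ray reflecting at the top interface goes from n = 1.65 toward n = 1.89: a half-wave phase shift.
Bottom surface (1.89 → 1.34): reflection off a lower-index medium gives no phase shift.
Net: one phase inversion between the two reflected rays.
For dark reflection here: 2 n t cos θ_r = m λ.
Snell's law: 1.65 sin 30.0° = 1.89 sin θ_r → sin θ_r = 0.437, cos θ_r = 0.900.
Minimum nonzero at m = 1: t = λ / (2 n cos θ_r) = 616 / (2 × 1.89 × 0.900) = 181 nm.

181 nm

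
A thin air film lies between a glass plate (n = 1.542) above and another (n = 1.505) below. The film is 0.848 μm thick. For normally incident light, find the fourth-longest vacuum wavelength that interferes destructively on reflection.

At the upper boundary (n = 1.542 to n = 1.0) the reflected ray undergoes no phase shift.
Bottom surface (1.0 → 1.505): reflection off a higher-index medium gives a half-wave phase shift.
The two reflections differ by half a wavelength.
With one net inversion, destructive interference in reflection requires 2 n t = m λ.
λ = 2 n t / m. The fourth-longest wavelength is m = 4: λ = 2 × 1.0 × 848 / 4.00 = 424 nm.

424 nm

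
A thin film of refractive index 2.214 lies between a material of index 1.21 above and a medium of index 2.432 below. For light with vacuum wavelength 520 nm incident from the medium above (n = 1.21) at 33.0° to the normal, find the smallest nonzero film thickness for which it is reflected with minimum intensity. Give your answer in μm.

0.0615 μm

Ray reflecting at the top interface goes from n = 1.21 toward n = 2.214: a half-wave phase shift.
Bottom surface (2.214 → 2.432): reflection off a higher-index medium gives a half-wave phase shift.
Net: no relative phase inversion (both shifts match).
So the condition for destructive reflection is 2 n t cos θ_r = (m + ½) λ.
Snell's law: 1.21 sin 33.0° = 2.214 sin θ_r → sin θ_r = 0.298, cos θ_r = 0.955.
Minimum at m = 0: t = λ / (4 n cos θ_r) = 520 / (4 × 2.214 × 0.955) = 61.5 nm.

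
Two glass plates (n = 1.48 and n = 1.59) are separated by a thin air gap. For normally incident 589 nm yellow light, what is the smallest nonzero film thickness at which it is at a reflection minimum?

295 nm

Ray reflecting at the top interface goes from n = 1.48 toward n = 1.0: no phase shift.
At the lower boundary (n = 1.0 to n = 1.59) the reflected ray undergoes a half-wave phase shift.
The two reflections differ by half a wavelength.
With one net inversion, destructive interference in reflection requires 2 n t = m λ.
The smallest nonzero thickness corresponds to m = 1: t = m λ / (2 n) = 1.00 × 589 / (2 × 1.0) = 295 nm.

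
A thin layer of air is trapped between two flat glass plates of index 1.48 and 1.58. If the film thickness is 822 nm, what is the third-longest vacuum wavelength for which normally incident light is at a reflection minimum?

548 nm

At the upper boundary (n = 1.48 to n = 1.0) the reflected ray undergoes no phase shift.
Bottom surface (1.0 → 1.58): reflection off a higher-index medium gives a half-wave phase shift.
Net: one phase inversion between the two reflected rays.
For minimum reflection here: 2 n t = m λ.
λ = 2 n t / m. The third-longest wavelength is m = 3: λ = 2 × 1.0 × 822 / 3.00 = 548 nm.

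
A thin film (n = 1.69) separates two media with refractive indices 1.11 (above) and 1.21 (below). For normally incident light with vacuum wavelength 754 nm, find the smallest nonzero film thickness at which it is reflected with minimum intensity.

223 nm

Top surface (1.11 → 1.69): reflection off a higher-index medium gives a half-wave phase shift.
At the lower boundary (n = 1.69 to n = 1.21) the reflected ray undergoes no phase shift.
Net: one phase inversion between the two reflected rays.
With one net inversion, destructive interference in reflection requires 2 n t = m λ.
Minimum nonzero at m = 1: t = λ / (2 n) = 754 / (2 × 1.69) = 223 nm.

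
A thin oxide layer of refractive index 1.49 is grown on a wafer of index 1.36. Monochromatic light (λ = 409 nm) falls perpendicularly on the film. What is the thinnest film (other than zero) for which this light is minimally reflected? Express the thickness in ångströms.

Ray reflecting at the top interface goes from n = 1.0 toward n = 1.49: a half-wave phase shift.
Ray reflecting at the bottom interface goes from n = 1.49 toward n = 1.36: no phase shift.
The two reflections differ by half a wavelength.
For dark reflection here: 2 n t = m λ.
Minimum nonzero at m = 1: t = λ / (2 n) = 409 / (2 × 1.49) = 137 nm.

1372 Å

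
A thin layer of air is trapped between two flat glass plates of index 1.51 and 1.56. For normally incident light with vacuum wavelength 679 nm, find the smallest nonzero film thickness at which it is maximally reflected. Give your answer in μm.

Top surface (1.51 → 1.0): reflection off a lower-index medium gives no phase shift.
Ray reflecting at the bottom interface goes from n = 1.0 toward n = 1.56: a half-wave phase shift.
Exactly one π shift → a net half-wave offset.
So the condition for constructive reflection is 2 n t = (m + ½) λ.
Minimum at m = 0: t = λ / (4 n) = 679 / (4 × 1.0) = 170 nm.

0.170 μm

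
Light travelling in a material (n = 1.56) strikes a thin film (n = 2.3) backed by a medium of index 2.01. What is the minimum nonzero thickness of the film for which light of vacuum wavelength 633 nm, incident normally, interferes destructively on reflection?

138 nm

At the upper boundary (n = 1.56 to n = 2.3) the reflected ray undergoes a half-wave phase shift.
Bottom surface (2.3 → 2.01): reflection off a lower-index medium gives no phase shift.
The two reflections differ by half a wavelength.
With one net inversion, destructive interference in reflection requires 2 n t = m λ.
Minimum nonzero at m = 1: t = λ / (2 n) = 633 / (2 × 2.3) = 138 nm.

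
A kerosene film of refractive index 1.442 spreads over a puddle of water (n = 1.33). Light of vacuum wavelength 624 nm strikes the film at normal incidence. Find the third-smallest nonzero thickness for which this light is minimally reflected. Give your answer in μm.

0.649 μm

Ray reflecting at the top interface goes from n = 1.0 toward n = 1.442: a half-wave phase shift.
Bottom surface (1.442 → 1.33): reflection off a lower-index medium gives no phase shift.
The two reflections differ by half a wavelength.
With one net inversion, destructive interference in reflection requires 2 n t = m λ.
The third-smallest nonzero thickness corresponds to m = 3: t = m λ / (2 n) = 3.00 × 624 / (2 × 1.442) = 649 nm.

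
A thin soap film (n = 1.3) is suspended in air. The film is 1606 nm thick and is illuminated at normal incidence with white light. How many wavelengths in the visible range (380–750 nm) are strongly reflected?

Ray reflecting at the top interface goes from n = 1.0 toward n = 1.3: a half-wave phase shift.
Ray reflecting at the bottom interface goes from n = 1.3 toward n = 1.0: no phase shift.
Net: one phase inversion between the two reflected rays.
For bright reflection here: 2 n t = (m + ½) λ.
λ = 2 n t / (m + ½) = 4176 / (m + ½) nm.
m=5: 759 nm (IR); m=6: 642 nm (visible); m=7: 557 nm (visible); m=8: 491 nm (visible); m=9: 440 nm (visible); m=10: 398 nm (visible); m=11: 363 nm (UV).

5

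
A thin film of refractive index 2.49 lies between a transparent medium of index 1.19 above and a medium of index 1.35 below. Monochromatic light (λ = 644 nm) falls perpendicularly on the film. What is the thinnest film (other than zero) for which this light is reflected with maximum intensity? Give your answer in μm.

At the upper boundary (n = 1.19 to n = 2.49) the reflected ray undergoes a half-wave phase shift.
Ray reflecting at the bottom interface goes from n = 2.49 toward n = 1.35: no phase shift.
Exactly one π shift → a net half-wave offset.
For maximum reflection here: 2 n t = (m + ½) λ.
Minimum at m = 0: t = λ / (4 n) = 644 / (4 × 2.49) = 64.7 nm.

0.0647 μm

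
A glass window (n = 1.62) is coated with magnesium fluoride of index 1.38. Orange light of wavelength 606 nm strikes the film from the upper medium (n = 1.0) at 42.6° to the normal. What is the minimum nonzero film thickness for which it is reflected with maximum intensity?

At the upper boundary (n = 1.0 to n = 1.38) the reflected ray undergoes a half-wave phase shift.
At the lower boundary (n = 1.38 to n = 1.62) the reflected ray undergoes a half-wave phase shift.
The two reflections carry the same phase change, so no net offset.
With no net inversion, constructive interference in reflection requires 2 n t cos θ_r = m λ.
Snell's law: 1.0 sin 42.6° = 1.38 sin θ_r → sin θ_r = 0.490, cos θ_r = 0.871.
Minimum nonzero at m = 1: t = λ / (2 n cos θ_r) = 606 / (2 × 1.38 × 0.871) = 252 nm.

252 nm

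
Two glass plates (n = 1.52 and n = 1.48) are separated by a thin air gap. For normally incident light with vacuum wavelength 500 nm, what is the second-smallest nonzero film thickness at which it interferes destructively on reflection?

500 nm

Top surface (1.52 → 1.0): reflection off a lower-index medium gives no phase shift.
Bottom surface (1.0 → 1.48): reflection off a higher-index medium gives a half-wave phase shift.
Net: one phase inversion between the two reflected rays.
With one net inversion, destructive interference in reflection requires 2 n t = m λ.
The second-smallest nonzero thickness corresponds to m = 2: t = m λ / (2 n) = 2.00 × 500 / (2 × 1.0) = 500 nm.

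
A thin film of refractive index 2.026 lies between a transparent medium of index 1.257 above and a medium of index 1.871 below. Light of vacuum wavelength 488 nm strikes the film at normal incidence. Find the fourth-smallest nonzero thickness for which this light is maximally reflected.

Top surface (1.257 → 2.026): reflection off a higher-index medium gives a half-wave phase shift.
At the lower boundary (n = 2.026 to n = 1.871) the reflected ray undergoes no phase shift.
Net: one phase inversion between the two reflected rays.
With one net inversion, constructive interference in reflection requires 2 n t = (m + ½) λ.
The fourth-smallest nonzero thickness corresponds to m = 3: t = (m + ½) λ / (2 n) = 3.50 × 488 / (2 × 2.026) = 422 nm.

422 nm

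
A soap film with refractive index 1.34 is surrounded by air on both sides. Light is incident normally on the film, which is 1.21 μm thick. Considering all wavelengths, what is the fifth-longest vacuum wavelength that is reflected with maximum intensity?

At the upper boundary (n = 1.0 to n = 1.34) the reflected ray undergoes a half-wave phase shift.
Ray reflecting at the bottom interface goes from n = 1.34 toward n = 1.0: no phase shift.
The two reflections differ by half a wavelength.
So the condition for constructive reflection is 2 n t = (m + ½) λ.
λ = 2 n t / (m + ½). The fifth-longest wavelength is m = 4: λ = 2 × 1.34 × 1210 / 4.50 = 721 nm.

721 nm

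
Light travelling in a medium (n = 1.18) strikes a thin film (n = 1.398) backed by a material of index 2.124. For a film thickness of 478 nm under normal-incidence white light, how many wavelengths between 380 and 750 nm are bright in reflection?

At the upper boundary (n = 1.18 to n = 1.398) the reflected ray undergoes a half-wave phase shift.
Ray reflecting at the bottom interface goes from n = 1.398 toward n = 2.124: a half-wave phase shift.
Zero or two π shifts → no net half-wave offset.
For strong reflection here: 2 n t = m λ.
λ = 2 n t / m = 1336 / m nm.
m=1: 1336 nm (IR); m=2: 668 nm (visible); m=3: 445 nm (visible); m=4: 334 nm (UV).

2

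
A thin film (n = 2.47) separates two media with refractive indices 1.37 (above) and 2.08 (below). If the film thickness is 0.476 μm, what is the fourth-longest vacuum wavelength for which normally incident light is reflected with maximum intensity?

Ray reflecting at the top interface goes from n = 1.37 toward n = 2.47: a half-wave phase shift.
Bottom surface (2.47 → 2.08): reflection off a lower-index medium gives no phase shift.
Net: one phase inversion between the two reflected rays.
For strong reflection here: 2 n t = (m + ½) λ.
λ = 2 n t / (m + ½). The fourth-longest wavelength is m = 3: λ = 2 × 2.47 × 476 / 3.50 = 672 nm.

672 nm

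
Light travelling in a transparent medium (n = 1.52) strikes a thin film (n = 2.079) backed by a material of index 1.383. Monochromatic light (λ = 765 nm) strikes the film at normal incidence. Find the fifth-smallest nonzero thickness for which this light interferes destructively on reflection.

Top surface (1.52 → 2.079): reflection off a higher-index medium gives a half-wave phase shift.
At the lower boundary (n = 2.079 to n = 1.383) the reflected ray undergoes no phase shift.
The two reflections differ by half a wavelength.
With one net inversion, destructive interference in reflection requires 2 n t = m λ.
The fifth-smallest nonzero thickness corresponds to m = 5: t = m λ / (2 n) = 5.00 × 765 / (2 × 2.079) = 920 nm.

920 nm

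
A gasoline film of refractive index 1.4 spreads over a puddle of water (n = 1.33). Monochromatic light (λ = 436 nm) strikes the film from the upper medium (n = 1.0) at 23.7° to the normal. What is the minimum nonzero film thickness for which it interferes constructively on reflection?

Top surface (1.0 → 1.4): reflection off a higher-index medium gives a half-wave phase shift.
At the lower boundary (n = 1.4 to n = 1.33) the reflected ray undergoes no phase shift.
Net: one phase inversion between the two reflected rays.
So the condition for constructive reflection is 2 n t cos θ_r = (m + ½) λ.
Snell's law: 1.0 sin 23.7° = 1.4 sin θ_r → sin θ_r = 0.287, cos θ_r = 0.958.
Minimum at m = 0: t = λ / (4 n cos θ_r) = 436 / (4 × 1.4 × 0.958) = 81.3 nm.

81.3 nm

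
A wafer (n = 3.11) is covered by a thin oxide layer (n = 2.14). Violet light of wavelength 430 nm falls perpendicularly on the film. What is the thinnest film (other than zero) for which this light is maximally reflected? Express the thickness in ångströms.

1005 Å

Top surface (1.0 → 2.14): reflection off a higher-index medium gives a half-wave phase shift.
At the lower boundary (n = 2.14 to n = 3.11) the reflected ray undergoes a half-wave phase shift.
Net: no relative phase inversion (both shifts match).
So the condition for constructive reflection is 2 n t = m λ.
Minimum nonzero at m = 1: t = λ / (2 n) = 430 / (2 × 2.14) = 100 nm.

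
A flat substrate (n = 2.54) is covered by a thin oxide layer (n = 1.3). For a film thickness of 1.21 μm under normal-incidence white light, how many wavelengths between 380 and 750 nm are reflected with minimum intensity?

4

At the upper boundary (n = 1.0 to n = 1.3) the reflected ray undergoes a half-wave phase shift.
Ray reflecting at the bottom interface goes from n = 1.3 toward n = 2.54: a half-wave phase shift.
Zero or two π shifts → no net half-wave offset.
So the condition for destructive reflection is 2 n t = (m + ½) λ.
λ = 2 n t / (m + ½) = 3146 / (m + ½) nm.
m=3: 899 nm (IR); m=4: 699 nm (visible); m=5: 572 nm (visible); m=6: 484 nm (visible); m=7: 419 nm (visible); m=8: 370 nm (UV).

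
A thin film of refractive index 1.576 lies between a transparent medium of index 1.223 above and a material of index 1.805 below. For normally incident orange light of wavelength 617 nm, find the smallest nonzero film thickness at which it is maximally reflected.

Top surface (1.223 → 1.576): reflection off a higher-index medium gives a half-wave phase shift.
Ray reflecting at the bottom interface goes from n = 1.576 toward n = 1.805: a half-wave phase shift.
The two reflections carry the same phase change, so no net offset.
For maximum reflection here: 2 n t = m λ.
Minimum nonzero at m = 1: t = λ / (2 n) = 617 / (2 × 1.576) = 196 nm.

196 nm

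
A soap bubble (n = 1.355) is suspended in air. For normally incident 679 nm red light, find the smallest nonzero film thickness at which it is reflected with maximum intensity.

125 nm

Top surface (1.0 → 1.355): reflection off a higher-index medium gives a half-wave phase shift.
Bottom surface (1.355 → 1.0): reflection off a lower-index medium gives no phase shift.
The two reflections differ by half a wavelength.
With one net inversion, constructive interference in reflection requires 2 n t = (m + ½) λ.
Minimum at m = 0: t = λ / (4 n) = 679 / (4 × 1.355) = 125 nm.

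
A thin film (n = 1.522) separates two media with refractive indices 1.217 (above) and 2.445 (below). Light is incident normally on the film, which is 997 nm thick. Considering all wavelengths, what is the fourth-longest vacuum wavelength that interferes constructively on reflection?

759 nm

Ray reflecting at the top interface goes from n = 1.217 toward n = 1.522: a half-wave phase shift.
Ray reflecting at the bottom interface goes from n = 1.522 toward n = 2.445: a half-wave phase shift.
Net: no relative phase inversion (both shifts match).
So the condition for constructive reflection is 2 n t = m λ.
λ = 2 n t / m. The fourth-longest wavelength is m = 4: λ = 2 × 1.522 × 997 / 4.00 = 759 nm.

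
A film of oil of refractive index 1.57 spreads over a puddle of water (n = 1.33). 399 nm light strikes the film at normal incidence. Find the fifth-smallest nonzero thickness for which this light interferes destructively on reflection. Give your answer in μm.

0.635 μm

Top surface (1.0 → 1.57): reflection off a higher-index medium gives a half-wave phase shift.
At the lower boundary (n = 1.57 to n = 1.33) the reflected ray undergoes no phase shift.
The two reflections differ by half a wavelength.
For dark reflection here: 2 n t = m λ.
The fifth-smallest nonzero thickness corresponds to m = 5: t = m λ / (2 n) = 5.00 × 399 / (2 × 1.57) = 635 nm.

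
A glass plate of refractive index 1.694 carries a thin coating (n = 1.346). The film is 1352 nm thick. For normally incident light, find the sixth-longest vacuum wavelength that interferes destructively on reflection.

662 nm

Top surface (1.0 → 1.346): reflection off a higher-index medium gives a half-wave phase shift.
Bottom surface (1.346 → 1.694): reflection off a higher-index medium gives a half-wave phase shift.
Net: no relative phase inversion (both shifts match).
So the condition for destructive reflection is 2 n t = (m + ½) λ.
λ = 2 n t / (m + ½). The sixth-longest wavelength is m = 5: λ = 2 × 1.346 × 1352 / 5.50 = 662 nm.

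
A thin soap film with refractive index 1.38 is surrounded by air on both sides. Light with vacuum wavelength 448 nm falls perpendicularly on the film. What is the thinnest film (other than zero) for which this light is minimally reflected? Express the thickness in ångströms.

Ray reflecting at the top interface goes from n = 1.0 toward n = 1.38: a half-wave phase shift.
At the lower boundary (n = 1.38 to n = 1.0) the reflected ray undergoes no phase shift.
Net: one phase inversion between the two reflected rays.
For minimum reflection here: 2 n t = m λ.
Minimum nonzero at m = 1: t = λ / (2 n) = 448 / (2 × 1.38) = 162 nm.

1623 Å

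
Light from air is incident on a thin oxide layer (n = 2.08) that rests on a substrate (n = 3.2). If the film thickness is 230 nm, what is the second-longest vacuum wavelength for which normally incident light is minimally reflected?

At the upper boundary (n = 1.0 to n = 2.08) the reflected ray undergoes a half-wave phase shift.
At the lower boundary (n = 2.08 to n = 3.2) the reflected ray undergoes a half-wave phase shift.
Zero or two π shifts → no net half-wave offset.
For dark reflection here: 2 n t = (m + ½) λ.
λ = 2 n t / (m + ½). The second-longest wavelength is m = 1: λ = 2 × 2.08 × 230 / 1.50 = 638 nm.

638 nm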